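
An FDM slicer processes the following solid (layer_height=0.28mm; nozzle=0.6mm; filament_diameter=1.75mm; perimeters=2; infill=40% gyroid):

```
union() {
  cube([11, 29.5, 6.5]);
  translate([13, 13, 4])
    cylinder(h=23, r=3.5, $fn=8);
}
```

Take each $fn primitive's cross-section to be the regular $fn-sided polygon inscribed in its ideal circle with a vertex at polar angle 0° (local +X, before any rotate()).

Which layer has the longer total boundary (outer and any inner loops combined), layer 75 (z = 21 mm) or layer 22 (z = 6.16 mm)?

Layer 75 (z = 21): the cube is not intersected at this z (z outside [0, 6.5]); the r=3.5 cylinder at (13, 13) gives a regular 8-gon of circumradius 3.5 (constant along its height) (perimeter = 2·8·3.500·sin(180°/8) = 21.43 mm); Merging all regions: only the r=3.5 cylinder at (13, 13) is present, so the union is just that shape — boundary = 21.43 mm. So its perimeter = 21.43 mm. Layer 22 (z = 6.16): the cube (footprint 11×29.5) is included at this height (perimeter 81.00 mm); the cylinder at (13, 13): section is a regular 8-gon, circumradius r=3.5 (perimeter = 2·8·3.500·sin(180°/8) = 21.43 mm); Taking the union: the regions partially overlap (shared area 4.98 mm²), so the edge portions inside another operand are dropped and the merged outline is re-measured after clipping — boundary = 90.70 mm. So its perimeter = 90.70 mm. Layer 22 is larger (90.70 vs 21.43 mm).

layer 22 (z = 6.16 mm)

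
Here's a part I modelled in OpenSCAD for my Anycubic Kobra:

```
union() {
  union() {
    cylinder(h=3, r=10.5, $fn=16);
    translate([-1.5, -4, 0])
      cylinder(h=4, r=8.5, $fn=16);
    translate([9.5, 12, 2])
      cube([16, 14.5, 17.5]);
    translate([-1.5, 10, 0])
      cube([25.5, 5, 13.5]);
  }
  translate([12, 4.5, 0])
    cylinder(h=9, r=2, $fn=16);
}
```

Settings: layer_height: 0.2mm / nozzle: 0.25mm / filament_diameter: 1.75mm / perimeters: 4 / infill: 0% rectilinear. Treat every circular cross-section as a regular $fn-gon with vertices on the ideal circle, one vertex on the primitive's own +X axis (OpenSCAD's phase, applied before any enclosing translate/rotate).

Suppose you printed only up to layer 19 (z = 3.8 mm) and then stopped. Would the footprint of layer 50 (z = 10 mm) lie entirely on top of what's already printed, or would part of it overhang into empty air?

Compare the two slices. At z = 3.8: the cylinder does not reach this height (z outside [0, 3]); the cylinder at (-1.5, -4): section is a regular 16-gon, circumradius r=8.5 (area = (16/2)·8.500²·sin(360°/16) = 221.19 mm²); the cube at (9.5, 12) is present — its section is the full 16×14.5 rectangle (area 232.00 mm²); the 25.5×5 cube at (-1.5, 10) contributes its full rectangle (area 127.50 mm²); Combining (union): the regions partially overlap — summed areas 580.69 mm² minus the doubly-counted overlap 43.50 mm² gives 537.19 mm² — area = 537.19 mm²; the r=2 cylinder at (12, 4.5) gives a regular 16-gon of circumradius 2 (constant along its height) (area = (16/2)·2.000²·sin(360°/16) = 12.25 mm²); Merging all regions: the 2 present regions are separate (no shared area or edge), so areas and boundary lengths simply add and each stays a separate island — area = 549.44 mm². At z = 10: the cylinder is not intersected at this z (z outside [0, 3]); the cylinder at (-1.5, -4) is not intersected at this z (z outside [0, 4]); the cube at (9.5, 12) is present — its section is the full 16×14.5 rectangle (area 232.00 mm²); the cube at (-1.5, 10) is present — its section is the full 25.5×5 rectangle (area 127.50 mm²); Taking the union: the regions partially overlap — summed areas 359.50 mm² minus the doubly-counted overlap 43.50 mm² gives 316.00 mm² — area = 316.00 mm²; the cylinder at (12, 4.5) is absent (z outside [0, 9]); Combining (union): only the result so far is present, so the union is just that shape — area = 316.00 mm². Checking containment: the cross-section at z = 10 is a subset of the cross-section at z = 3.8.

entirely on top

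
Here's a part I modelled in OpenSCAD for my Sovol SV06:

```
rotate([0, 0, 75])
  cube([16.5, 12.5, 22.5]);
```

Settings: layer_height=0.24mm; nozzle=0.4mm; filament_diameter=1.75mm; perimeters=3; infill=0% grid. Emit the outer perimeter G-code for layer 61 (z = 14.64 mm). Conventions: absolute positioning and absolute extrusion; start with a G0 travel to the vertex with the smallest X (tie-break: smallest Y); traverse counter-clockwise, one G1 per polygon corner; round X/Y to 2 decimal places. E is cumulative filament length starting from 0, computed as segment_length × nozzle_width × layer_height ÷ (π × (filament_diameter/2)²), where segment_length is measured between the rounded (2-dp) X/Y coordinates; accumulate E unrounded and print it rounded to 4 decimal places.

G0 X-12.07 Y3.24 Z14.64
G1 X0.00 Y0.00 E0.4988
G1 X4.27 Y15.94 E1.1574
G1 X-7.80 Y19.17 E1.6561
G1 X-12.07 Y3.24 E2.3144

At z = 14.64 mm: the cube is present — its section is the full 16.5×12.5 rectangle; (whole slice rotated 75° about Z — lengths, areas and connectivity unchanged). The outline is a single polygon with 4 vertices. Extrusion per mm of travel: 0.4 × 0.24 / (π × 0.875²) = 0.039912. Accumulating E over each segment gives final E = 2.3144.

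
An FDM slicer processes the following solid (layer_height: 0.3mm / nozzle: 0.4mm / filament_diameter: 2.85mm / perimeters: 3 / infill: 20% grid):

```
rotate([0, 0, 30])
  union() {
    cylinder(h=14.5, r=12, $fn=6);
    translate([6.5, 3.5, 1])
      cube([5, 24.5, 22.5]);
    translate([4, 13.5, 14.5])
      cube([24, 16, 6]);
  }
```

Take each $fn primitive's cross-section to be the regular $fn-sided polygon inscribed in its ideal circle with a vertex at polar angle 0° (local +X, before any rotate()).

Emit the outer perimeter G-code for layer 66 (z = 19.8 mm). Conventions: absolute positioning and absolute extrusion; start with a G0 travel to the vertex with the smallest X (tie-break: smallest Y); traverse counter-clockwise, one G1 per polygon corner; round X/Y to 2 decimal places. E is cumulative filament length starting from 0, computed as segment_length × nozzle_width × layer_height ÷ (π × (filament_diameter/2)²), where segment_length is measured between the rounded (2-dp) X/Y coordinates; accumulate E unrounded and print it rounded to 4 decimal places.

At z = 19.8 mm: the cylinder is not intersected at this z (z outside [0, 14.5]); the 5×24.5 cube at (6.5, 3.5) contributes its full rectangle; the 24×16 cube at (4, 13.5) contributes its full rectangle; Taking the union: the regions partially overlap (shared area 72.50 mm²), so overlapping operands fuse into one piece — 1 connected region; (whole slice rotated 30° about Z — lengths, areas and connectivity unchanged). The outline is a single polygon with 8 vertices. Extrusion per mm of travel: 0.4 × 0.3 / (π × 1.425²) = 0.018811. Accumulating E over each segment gives final E = 1.8813.

G0 X-11.29 Y27.55 Z19.80
G1 X-3.29 Y13.69 E0.3010
G1 X-1.12 Y14.94 E0.3481
G1 X3.88 Y6.28 E0.5362
G1 X8.21 Y8.78 E0.6303
G1 X3.21 Y17.44 E0.8184
G1 X17.50 Y25.69 E1.1288
G1 X9.50 Y39.55 E1.4298
G1 X-11.29 Y27.55 E1.8813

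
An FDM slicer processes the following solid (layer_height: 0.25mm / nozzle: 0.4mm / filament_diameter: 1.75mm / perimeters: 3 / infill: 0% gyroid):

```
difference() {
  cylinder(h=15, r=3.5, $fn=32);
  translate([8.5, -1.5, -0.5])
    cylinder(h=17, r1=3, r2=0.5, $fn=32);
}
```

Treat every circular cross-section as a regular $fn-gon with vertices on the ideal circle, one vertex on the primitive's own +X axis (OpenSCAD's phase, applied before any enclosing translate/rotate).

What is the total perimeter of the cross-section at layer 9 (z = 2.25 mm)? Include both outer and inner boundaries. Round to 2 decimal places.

At z = 2.25 mm: the r=3.5 cylinder contributes a regular 32-gon of circumradius 3.5 (perimeter = 2·32·3.500·sin(180°/32) = 21.96 mm); the cone at (8.5, -1.5) contributes a regular 32-gon of circumradius 2.596 (interpolated between r1=3 and r2=0.5 at t=0.162) (perimeter = 2·32·2.596·sin(180°/32) = 16.28 mm); After the difference (first − rest): starting from the r=3.5 cylinder, the cone at (8.5, -1.5) misses the remaining region (no effect) — boundary = 21.96 mm. Overall, the cross-section is a single solid region. Total boundary length (outer) = 21.96 mm.

21.96 mm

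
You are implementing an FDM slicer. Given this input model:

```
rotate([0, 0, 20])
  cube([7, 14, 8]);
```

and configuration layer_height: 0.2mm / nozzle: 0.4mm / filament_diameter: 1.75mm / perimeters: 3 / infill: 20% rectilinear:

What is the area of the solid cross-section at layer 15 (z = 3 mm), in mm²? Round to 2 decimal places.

98.00 mm²

At z = 3 mm: the 7×14 cube contributes its full rectangle (area 98.00 mm²); (rotated 20° about Z; rotation is an isometry so areas/perimeters/island counts are preserved). Overall, the cross-section is a single solid region. Net area = 98.00 mm².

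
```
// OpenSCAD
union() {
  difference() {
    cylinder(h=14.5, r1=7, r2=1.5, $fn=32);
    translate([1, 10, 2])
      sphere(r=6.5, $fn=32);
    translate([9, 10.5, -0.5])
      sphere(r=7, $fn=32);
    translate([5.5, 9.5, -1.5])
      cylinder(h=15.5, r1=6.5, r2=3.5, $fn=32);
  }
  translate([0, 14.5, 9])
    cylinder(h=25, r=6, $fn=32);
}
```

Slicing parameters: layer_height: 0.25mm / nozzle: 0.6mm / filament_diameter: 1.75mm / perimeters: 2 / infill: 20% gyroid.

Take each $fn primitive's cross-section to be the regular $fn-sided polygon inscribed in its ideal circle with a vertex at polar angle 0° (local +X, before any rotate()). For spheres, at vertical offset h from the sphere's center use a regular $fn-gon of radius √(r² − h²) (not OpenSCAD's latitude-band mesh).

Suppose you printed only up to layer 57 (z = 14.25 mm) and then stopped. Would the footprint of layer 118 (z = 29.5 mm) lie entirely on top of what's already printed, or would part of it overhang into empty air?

entirely on top

Compare the two slices. At z = 14.25: the cone (r1=7→r2=1.5) has section circumradius 1.595 here — a regular 32-gon (area = (32/2)·1.595²·sin(360°/32) = 7.94 mm²); the sphere at (1, 10) is not intersected at this z (|z−center|=12.250 > r=6.5); the sphere at (9, 10.5) does not reach this height (|z−center|=14.750 > r=7); the cone at (5.5, 9.5) does not reach this height (z outside [-1.5, 14]); After the difference (first − rest): none of the subtracted shapes is present at this height, so the cone is unchanged — area = 7.94 mm²; the r=6 cylinder at (0, 14.5) contributes a regular 32-gon of circumradius 6 (area = (32/2)·6.000²·sin(360°/32) = 112.37 mm²); Merging all regions: the 2 present regions are separate (no shared area or edge), so areas and boundary lengths simply add and each stays a separate island — area = 120.31 mm². At z = 29.5: the cone is absent (z outside [0, 14.5]); the sphere at (1, 10) is absent (|z−center|=27.500 > r=6.5); the sphere at (9, 10.5) is absent (|z−center|=30.000 > r=7); the cone at (5.5, 9.5) does not reach this height (z outside [-1.5, 14]); Taking the first minus the rest: the first operand is absent here, so nothing remains; the r=6 cylinder at (0, 14.5) gives a regular 32-gon of circumradius 6 (constant along its height) (area = (32/2)·6.000²·sin(360°/32) = 112.37 mm²); Combining (union): only the r=6 cylinder at (0, 14.5) is present, so the union is just that shape — area = 112.37 mm². Checking containment: the cross-section at z = 29.5 is a subset of the cross-section at z = 14.25.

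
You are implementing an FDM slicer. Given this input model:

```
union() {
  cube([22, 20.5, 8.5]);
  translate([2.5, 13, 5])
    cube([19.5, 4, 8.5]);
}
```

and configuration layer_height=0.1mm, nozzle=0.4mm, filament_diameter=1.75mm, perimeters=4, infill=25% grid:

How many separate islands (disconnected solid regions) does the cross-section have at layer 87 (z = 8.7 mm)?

At z = 8.7 mm: the cube does not reach this height (z outside [0, 8.5]); the cube at (2.5, 13) is present — its section is the full 19.5×4 rectangle; Combining (union): only the 19.5×4 cube at (2.5, 13) is present, so the union is just that shape — 1 connected region. Overall, the cross-section is a single solid region. Island count = 1.

1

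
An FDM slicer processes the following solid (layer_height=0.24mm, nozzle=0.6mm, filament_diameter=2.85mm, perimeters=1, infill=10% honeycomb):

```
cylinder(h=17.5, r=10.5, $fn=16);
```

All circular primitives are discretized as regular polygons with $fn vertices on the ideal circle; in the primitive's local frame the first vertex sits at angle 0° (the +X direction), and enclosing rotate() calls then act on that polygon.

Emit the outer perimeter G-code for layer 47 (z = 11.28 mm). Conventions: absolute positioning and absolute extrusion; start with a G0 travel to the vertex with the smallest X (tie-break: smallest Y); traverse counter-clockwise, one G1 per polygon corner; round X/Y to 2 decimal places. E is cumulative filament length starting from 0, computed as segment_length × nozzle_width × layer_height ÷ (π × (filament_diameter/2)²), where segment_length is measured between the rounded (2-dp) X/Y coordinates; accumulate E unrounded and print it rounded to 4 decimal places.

At z = 11.28 mm: the r=10.5 cylinder contributes a regular 16-gon of circumradius 10.5. The outline is a single polygon with 16 vertices. Extrusion per mm of travel: 0.6 × 0.24 / (π × 1.425²) = 0.022573. Accumulating E over each segment gives final E = 1.4794.

G0 X-10.50 Y0.00 Z11.28
G1 X-9.70 Y-4.02 E0.0925
G1 X-7.42 Y-7.42 E0.1849
G1 X-4.02 Y-9.70 E0.2773
G1 X0.00 Y-10.50 E0.3699
G1 X4.02 Y-9.70 E0.4624
G1 X7.42 Y-7.42 E0.5548
G1 X9.70 Y-4.02 E0.6472
G1 X10.50 Y0.00 E0.7397
G1 X9.70 Y4.02 E0.8322
G1 X7.42 Y7.42 E0.9246
G1 X4.02 Y9.70 E1.0170
G1 X0.00 Y10.50 E1.1096
G1 X-4.02 Y9.70 E1.2021
G1 X-7.42 Y7.42 E1.2945
G1 X-9.70 Y4.02 E1.3869
G1 X-10.50 Y0.00 E1.4794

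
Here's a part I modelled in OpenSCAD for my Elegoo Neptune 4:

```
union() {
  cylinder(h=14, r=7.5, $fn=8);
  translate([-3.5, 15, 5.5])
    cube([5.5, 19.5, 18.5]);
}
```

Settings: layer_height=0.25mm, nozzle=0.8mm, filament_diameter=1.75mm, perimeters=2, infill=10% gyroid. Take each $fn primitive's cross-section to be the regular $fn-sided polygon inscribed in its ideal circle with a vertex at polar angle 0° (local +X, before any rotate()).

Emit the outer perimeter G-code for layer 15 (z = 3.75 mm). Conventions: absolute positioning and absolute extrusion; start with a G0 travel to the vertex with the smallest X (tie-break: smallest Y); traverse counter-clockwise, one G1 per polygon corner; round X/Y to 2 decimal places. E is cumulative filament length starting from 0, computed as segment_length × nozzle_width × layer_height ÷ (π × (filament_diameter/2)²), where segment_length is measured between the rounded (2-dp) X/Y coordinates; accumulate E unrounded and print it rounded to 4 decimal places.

G0 X-7.50 Y0.00 Z3.75
G1 X-5.30 Y-5.30 E0.4772
G1 X0.00 Y-7.50 E0.9543
G1 X5.30 Y-5.30 E1.4315
G1 X7.50 Y0.00 E1.9086
G1 X5.30 Y5.30 E2.3858
G1 X0.00 Y7.50 E2.8629
G1 X-5.30 Y5.30 E3.3401
G1 X-7.50 Y0.00 E3.8172

At z = 3.75 mm: the r=7.5 cylinder gives a regular 8-gon of circumradius 7.5 (constant along its height); the cube at (-3.5, 15) is not intersected at this z (z outside [5.5, 24]); Taking the union: only the r=7.5 cylinder is present, so the union is just that shape — 1 connected region. The outline is a single polygon with 8 vertices. Extrusion per mm of travel: 0.8 × 0.25 / (π × 0.875²) = 0.083150. Accumulating E over each segment gives final E = 3.8172.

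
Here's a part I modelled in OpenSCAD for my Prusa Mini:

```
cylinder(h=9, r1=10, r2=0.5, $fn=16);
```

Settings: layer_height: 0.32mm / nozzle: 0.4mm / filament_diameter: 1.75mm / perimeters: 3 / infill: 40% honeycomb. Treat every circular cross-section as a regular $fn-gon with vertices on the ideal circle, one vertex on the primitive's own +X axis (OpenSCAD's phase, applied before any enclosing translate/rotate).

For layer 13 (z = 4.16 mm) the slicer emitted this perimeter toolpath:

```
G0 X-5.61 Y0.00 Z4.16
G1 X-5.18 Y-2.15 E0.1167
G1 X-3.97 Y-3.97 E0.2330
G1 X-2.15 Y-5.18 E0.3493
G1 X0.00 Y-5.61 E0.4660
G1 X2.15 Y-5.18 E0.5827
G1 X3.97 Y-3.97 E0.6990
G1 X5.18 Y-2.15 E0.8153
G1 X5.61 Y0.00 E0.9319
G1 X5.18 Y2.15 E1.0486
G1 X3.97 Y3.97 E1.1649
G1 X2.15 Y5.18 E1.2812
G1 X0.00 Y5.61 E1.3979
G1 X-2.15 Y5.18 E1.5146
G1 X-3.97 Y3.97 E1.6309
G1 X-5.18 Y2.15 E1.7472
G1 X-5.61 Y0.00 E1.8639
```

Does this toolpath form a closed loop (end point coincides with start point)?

yes

Start point (G0): (-5.61, 0.00). End point (last G1): the path returns to the start — closed.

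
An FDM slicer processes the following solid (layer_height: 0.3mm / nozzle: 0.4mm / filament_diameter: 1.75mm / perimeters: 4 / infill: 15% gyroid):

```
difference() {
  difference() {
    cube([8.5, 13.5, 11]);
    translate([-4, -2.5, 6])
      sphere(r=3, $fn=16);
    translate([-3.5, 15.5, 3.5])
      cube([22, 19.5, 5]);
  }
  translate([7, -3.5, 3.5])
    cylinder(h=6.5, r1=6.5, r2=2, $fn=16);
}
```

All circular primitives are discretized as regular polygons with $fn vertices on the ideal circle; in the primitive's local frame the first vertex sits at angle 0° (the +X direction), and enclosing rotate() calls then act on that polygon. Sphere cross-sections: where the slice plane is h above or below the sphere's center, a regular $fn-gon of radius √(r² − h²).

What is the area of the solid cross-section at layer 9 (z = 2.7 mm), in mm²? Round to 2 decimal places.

At z = 2.7 mm: the 8.5×13.5 cube contributes its full rectangle (area 114.75 mm²); the sphere at (-4, -2.5) is absent (|z−center|=3.300 > r=3); the cube at (-3.5, 15.5) does not reach this height (z outside [3.5, 8.5]); Subtracting the remaining from the first: none of the subtracted shapes is present at this height, so the 8.5×13.5 cube is unchanged — area = 114.75 mm²; the cone at (7, -3.5) does not reach this height (z outside [3.5, 10]); Taking the first minus the rest: none of the subtracted shapes is present at this height, so the result so far is unchanged — area = 114.75 mm². Overall, the cross-section is a single solid region. Net area = 114.75 mm².

114.75 mm²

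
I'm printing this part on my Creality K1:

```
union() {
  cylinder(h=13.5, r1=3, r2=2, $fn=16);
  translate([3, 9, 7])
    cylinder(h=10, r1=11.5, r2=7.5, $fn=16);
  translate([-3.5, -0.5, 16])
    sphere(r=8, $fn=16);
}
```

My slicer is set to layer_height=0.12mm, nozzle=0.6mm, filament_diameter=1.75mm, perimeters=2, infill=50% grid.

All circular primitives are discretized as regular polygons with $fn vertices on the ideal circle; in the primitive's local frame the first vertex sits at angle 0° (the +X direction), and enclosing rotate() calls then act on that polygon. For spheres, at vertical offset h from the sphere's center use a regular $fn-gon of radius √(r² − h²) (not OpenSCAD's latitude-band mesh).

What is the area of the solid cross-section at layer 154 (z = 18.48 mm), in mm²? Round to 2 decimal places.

177.10 mm²

At z = 18.48 mm: the cone is absent (z outside [0, 13.5]); the cone at (3, 9) is absent (z outside [7, 17]); the r=8 sphere at (-3.5, -0.5) slices to a regular 16-gon of circumradius 7.606 (√(r²−h²) with h=2.48 from center) (area = (16/2)·7.606²·sin(360°/16) = 177.10 mm²); Taking the union: only the r=8 sphere at (-3.5, -0.5) is present, so the union is just that shape — area = 177.10 mm². Overall, the cross-section is a single solid region. Net area = 177.10 mm².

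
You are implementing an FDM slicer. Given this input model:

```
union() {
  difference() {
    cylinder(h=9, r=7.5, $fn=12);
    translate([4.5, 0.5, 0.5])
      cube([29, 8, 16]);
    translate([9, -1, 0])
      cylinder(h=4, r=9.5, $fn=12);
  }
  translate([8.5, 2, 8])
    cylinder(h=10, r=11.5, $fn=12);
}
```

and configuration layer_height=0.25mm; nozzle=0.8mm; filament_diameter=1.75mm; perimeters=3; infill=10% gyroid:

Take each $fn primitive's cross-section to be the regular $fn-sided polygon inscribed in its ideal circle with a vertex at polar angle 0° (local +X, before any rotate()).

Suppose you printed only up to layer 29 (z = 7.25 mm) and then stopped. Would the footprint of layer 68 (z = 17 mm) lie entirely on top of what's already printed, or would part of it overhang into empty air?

part overhangs

Compare the two slices. At z = 7.25: the r=7.5 cylinder gives a regular 12-gon of circumradius 7.5 (constant along its height) (area = (12/2)·7.500²·sin(360°/12) = 168.75 mm²); the 29×8 cube at (4.5, 0.5) contributes its full rectangle (area 232.00 mm²); the cylinder at (9, -1) does not reach this height (z outside [0, 4]); After the difference (first − rest): starting from the r=7.5 cylinder (168.75 mm²), the 29×8 cube at (4.5, 0.5) partially overlaps it — only the 9.89 mm² overlap (of its 232.00 mm²) is removed, clipping the outline — area = 158.86 mm²; the cylinder at (8.5, 2) does not reach this height (z outside [8, 18]); Merging all regions: only that combined region is present, so the union is just that shape — area = 158.86 mm². At z = 17: the cylinder is absent (z outside [0, 9]); the cube at (4.5, 0.5) does not reach this height (z outside [0.5, 16.5]); the cylinder at (9, -1) does not reach this height (z outside [0, 4]); After the difference (first − rest): the first operand is absent here, so nothing remains; the cylinder at (8.5, 2): section is a regular 12-gon, circumradius r=11.5 (area = (12/2)·11.500²·sin(360°/12) = 396.75 mm²); Taking the union: only the r=11.5 cylinder at (8.5, 2) is present, so the union is just that shape — area = 396.75 mm². Checking containment: at z = 17 the cross-section extends beyond the z = 7.25 cross-section by about 298.34 mm².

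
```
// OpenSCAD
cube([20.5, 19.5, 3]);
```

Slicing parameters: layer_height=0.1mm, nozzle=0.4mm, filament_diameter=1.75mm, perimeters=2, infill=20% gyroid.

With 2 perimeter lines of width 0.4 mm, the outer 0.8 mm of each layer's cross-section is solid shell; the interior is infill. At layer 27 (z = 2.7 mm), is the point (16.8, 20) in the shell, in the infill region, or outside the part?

At z = 2.7 mm: the 20.5×19.5 cube contributes its full rectangle. Overall, the cross-section is a single solid region. The nearest boundary edge runs (20.50, 19.50)→(0.00, 19.50); distance from the point to it = 0.50 mm. The point is not inside any of the regions above, so it lies outside the cross-section (0.50 mm from the nearest boundary).

outside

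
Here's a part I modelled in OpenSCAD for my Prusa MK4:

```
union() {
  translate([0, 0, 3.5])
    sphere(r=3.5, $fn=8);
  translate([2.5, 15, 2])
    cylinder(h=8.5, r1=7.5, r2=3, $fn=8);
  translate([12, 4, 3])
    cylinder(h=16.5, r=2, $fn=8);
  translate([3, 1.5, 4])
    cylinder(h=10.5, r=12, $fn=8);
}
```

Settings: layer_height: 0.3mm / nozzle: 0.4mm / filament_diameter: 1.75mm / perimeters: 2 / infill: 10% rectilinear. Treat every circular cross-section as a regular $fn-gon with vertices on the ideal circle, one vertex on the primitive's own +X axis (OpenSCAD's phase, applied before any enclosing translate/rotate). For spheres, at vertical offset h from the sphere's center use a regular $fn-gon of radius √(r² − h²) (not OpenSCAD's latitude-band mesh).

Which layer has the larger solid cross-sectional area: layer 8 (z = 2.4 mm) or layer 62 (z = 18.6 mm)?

layer 8 (z = 2.4 mm)

Layer 8 (z = 2.4): the r=3.5 sphere slices to a regular 8-gon of circumradius 3.323 (√(r²−h²) with h=1.1 from center) (area = (8/2)·3.323²·sin(360°/8) = 31.23 mm²); the cone at (2.5, 15): at t=0.047 of its height the radius interpolates to r₁+(r₂−r₁)t = 7.288, giving a regular 8-gon of that circumradius (area = (8/2)·7.288²·sin(360°/8) = 150.24 mm²); the cylinder at (12, 4) is not intersected at this z (z outside [3, 19.5]); the cylinder at (3, 1.5) does not reach this height (z outside [4, 14.5]); Taking the union: the 2 present regions are separate (no shared area or edge), so areas and boundary lengths simply add and each stays a separate island — area = 181.47 mm². So its area = 181.47 mm². Layer 62 (z = 18.6): the sphere does not reach this height (|z−center|=15.100 > r=3.5); the cone at (2.5, 15) is not intersected at this z (z outside [2, 10.5]); the r=2 cylinder at (12, 4) gives a regular 8-gon of circumradius 2 (constant along its height) (area = (8/2)·2.000²·sin(360°/8) = 11.31 mm²); the cylinder at (3, 1.5) is absent (z outside [4, 14.5]); Combining (union): only the r=2 cylinder at (12, 4) is present, so the union is just that shape — area = 11.31 mm². So its area = 11.31 mm². Layer 8 is larger (181.47 vs 11.31 mm²).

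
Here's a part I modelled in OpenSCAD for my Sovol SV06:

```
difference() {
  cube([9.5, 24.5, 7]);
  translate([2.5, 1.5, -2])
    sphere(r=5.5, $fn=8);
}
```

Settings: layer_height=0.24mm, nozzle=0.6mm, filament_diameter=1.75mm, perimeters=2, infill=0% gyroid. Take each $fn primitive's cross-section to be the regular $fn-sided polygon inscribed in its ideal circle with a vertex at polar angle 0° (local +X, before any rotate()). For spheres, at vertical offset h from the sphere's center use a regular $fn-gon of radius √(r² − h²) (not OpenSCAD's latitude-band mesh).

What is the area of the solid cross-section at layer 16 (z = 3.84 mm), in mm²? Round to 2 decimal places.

At z = 3.84 mm: the 9.5×24.5 cube contributes its full rectangle (area 232.75 mm²); the sphere at (2.5, 1.5) is not intersected at this z (|z−center|=5.840 > r=5.5); Subtracting the remaining from the first: none of the subtracted shapes is present at this height, so the 9.5×24.5 cube is unchanged — area = 232.75 mm². Overall, the cross-section is a single solid region. Net area = 232.75 mm².

232.75 mm²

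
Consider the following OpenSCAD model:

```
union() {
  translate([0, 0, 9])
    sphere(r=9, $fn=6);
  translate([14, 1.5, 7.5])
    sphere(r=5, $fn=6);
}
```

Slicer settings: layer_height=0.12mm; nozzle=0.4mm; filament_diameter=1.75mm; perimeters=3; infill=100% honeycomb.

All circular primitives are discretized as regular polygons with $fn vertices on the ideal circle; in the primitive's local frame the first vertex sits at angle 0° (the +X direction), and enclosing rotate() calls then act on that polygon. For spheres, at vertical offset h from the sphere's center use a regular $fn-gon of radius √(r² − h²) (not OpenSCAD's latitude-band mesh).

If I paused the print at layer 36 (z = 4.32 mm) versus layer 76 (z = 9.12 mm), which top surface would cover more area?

Layer 36 (z = 4.32): the sphere: section is a regular 6-gon, circumradius = √(r²−h²) = √(9²−4.68²) = 7.687 (area = (6/2)·7.687²·sin(360°/6) = 153.54 mm²); the r=5 sphere at (14, 1.5) slices to a regular 6-gon of circumradius 3.858 (√(r²−h²) with h=3.18 from center) (area = (6/2)·3.858²·sin(360°/6) = 38.68 mm²); Taking the union: the 2 present regions are separate (no shared area or edge), so areas and boundary lengths simply add and each stays a separate island — area = 192.22 mm². So its area = 192.22 mm². Layer 76 (z = 9.12): the r=9 sphere contributes a regular 6-gon of circumradius √(9²−0.12²) = 8.999 (area = (6/2)·8.999²·sin(360°/6) = 210.41 mm²); the sphere at (14, 1.5): section is a regular 6-gon, circumradius = √(r²−h²) = √(5²−1.62²) = 4.730 (area = (6/2)·4.730²·sin(360°/6) = 58.13 mm²); Merging all regions: the 2 present regions are separate (no shared area or edge), so areas and boundary lengths simply add and each stays a separate island — area = 268.54 mm². So its area = 268.54 mm². Layer 76 is larger (268.54 vs 192.22 mm²).

layer 76 (z = 9.12 mm)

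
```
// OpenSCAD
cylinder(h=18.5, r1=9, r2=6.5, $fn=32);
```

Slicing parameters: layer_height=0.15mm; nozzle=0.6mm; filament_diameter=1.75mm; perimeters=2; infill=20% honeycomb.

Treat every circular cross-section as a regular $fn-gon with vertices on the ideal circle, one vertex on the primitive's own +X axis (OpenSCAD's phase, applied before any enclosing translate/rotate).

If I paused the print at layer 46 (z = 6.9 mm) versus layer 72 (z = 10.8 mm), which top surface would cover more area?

Layer 46 (z = 6.9): the cone contributes a regular 32-gon of circumradius 8.068 (interpolated between r1=9 and r2=6.5 at t=0.373) (area = (32/2)·8.068²·sin(360°/32) = 203.16 mm²). So its area = 203.16 mm². Layer 72 (z = 10.8): the cone (r1=9→r2=6.5) has section circumradius 7.541 here — a regular 32-gon (area = (32/2)·7.541²·sin(360°/32) = 177.48 mm²). So its area = 177.48 mm². Layer 46 is larger (203.16 vs 177.48 mm²).

layer 46 (z = 6.9 mm)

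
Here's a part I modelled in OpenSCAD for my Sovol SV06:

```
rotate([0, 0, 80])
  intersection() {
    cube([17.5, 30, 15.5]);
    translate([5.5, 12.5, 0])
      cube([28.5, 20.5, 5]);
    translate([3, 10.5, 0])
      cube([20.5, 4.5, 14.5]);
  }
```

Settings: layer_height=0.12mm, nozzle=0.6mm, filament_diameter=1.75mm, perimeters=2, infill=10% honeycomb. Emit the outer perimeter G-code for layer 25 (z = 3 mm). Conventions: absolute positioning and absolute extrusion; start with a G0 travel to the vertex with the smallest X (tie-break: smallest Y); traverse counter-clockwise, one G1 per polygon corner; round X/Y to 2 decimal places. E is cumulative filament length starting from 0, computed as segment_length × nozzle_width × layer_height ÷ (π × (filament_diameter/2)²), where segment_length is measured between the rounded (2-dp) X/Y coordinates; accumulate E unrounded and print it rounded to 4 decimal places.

At z = 3 mm: the 17.5×30 cube contributes its full rectangle; the 28.5×20.5 cube at (5.5, 12.5) contributes its full rectangle; the cube at (3, 10.5) is present — its section is the full 20.5×4.5 rectangle; Taking the intersection: the 28.5×20.5 cube at (5.5, 12.5) partially overlaps the 17.5×30 cube; clipping to the common part keeps 210.00 mm²; the 20.5×4.5 cube at (3, 10.5) partially overlaps the running intersection; clipping to the common part keeps 30.00 mm² — 1 connected region; (whole slice rotated 80° about Z — lengths, areas and connectivity unchanged). The outline is a single polygon with 4 vertices. Extrusion per mm of travel: 0.6 × 0.12 / (π × 0.875²) = 0.029934. Accumulating E over each segment gives final E = 0.8679.

G0 X-13.82 Y8.02 Z3.00
G1 X-11.36 Y7.59 E0.0748
G1 X-9.27 Y19.40 E0.4338
G1 X-11.73 Y19.84 E0.5086
G1 X-13.82 Y8.02 E0.8679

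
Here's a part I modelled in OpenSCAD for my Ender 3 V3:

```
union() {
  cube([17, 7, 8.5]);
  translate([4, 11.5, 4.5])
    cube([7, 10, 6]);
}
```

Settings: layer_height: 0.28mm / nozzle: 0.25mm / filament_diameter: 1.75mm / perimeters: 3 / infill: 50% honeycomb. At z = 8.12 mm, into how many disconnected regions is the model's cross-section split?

At z = 8.12 mm: the 17×7 cube contributes its full rectangle; the cube at (4, 11.5) is present — its section is the full 7×10 rectangle; Combining (union): the 2 present regions are separate (no shared area or edge), so areas and boundary lengths simply add and each stays a separate island — 2 connected regions. The result has 2 disconnected regions.

2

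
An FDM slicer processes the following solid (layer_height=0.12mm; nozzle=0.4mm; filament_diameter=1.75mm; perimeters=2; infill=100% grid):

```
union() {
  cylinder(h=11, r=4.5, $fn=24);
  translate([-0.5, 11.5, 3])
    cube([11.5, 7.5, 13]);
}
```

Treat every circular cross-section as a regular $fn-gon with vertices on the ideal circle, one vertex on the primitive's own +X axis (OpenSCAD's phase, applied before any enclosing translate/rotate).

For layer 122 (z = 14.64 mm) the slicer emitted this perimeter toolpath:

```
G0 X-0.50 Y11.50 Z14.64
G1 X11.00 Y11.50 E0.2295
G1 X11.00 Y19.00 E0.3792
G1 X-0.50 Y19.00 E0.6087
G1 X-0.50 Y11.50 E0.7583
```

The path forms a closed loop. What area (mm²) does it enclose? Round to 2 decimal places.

Apply the shoelace formula to the sequence of (X, Y) vertices; enclosed area = 86.25 mm².

86.25 mm²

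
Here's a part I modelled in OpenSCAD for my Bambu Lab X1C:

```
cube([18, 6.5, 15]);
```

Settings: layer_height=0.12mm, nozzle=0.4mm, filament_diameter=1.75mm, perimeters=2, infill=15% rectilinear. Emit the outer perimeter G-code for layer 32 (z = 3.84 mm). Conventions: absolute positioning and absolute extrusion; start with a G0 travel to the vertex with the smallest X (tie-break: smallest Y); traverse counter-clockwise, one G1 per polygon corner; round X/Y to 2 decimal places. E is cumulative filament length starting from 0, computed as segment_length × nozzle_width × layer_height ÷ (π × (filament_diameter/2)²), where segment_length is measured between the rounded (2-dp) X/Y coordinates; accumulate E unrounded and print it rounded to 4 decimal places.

At z = 3.84 mm: the cube is present — its section is the full 18×6.5 rectangle. The outline is a single polygon with 4 vertices. Extrusion per mm of travel: 0.4 × 0.12 / (π × 0.875²) = 0.019956. Accumulating E over each segment gives final E = 0.9778.

G0 X0.00 Y0.00 Z3.84
G1 X18.00 Y0.00 E0.3592
G1 X18.00 Y6.50 E0.4889
G1 X0.00 Y6.50 E0.8481
G1 X0.00 Y0.00 E0.9778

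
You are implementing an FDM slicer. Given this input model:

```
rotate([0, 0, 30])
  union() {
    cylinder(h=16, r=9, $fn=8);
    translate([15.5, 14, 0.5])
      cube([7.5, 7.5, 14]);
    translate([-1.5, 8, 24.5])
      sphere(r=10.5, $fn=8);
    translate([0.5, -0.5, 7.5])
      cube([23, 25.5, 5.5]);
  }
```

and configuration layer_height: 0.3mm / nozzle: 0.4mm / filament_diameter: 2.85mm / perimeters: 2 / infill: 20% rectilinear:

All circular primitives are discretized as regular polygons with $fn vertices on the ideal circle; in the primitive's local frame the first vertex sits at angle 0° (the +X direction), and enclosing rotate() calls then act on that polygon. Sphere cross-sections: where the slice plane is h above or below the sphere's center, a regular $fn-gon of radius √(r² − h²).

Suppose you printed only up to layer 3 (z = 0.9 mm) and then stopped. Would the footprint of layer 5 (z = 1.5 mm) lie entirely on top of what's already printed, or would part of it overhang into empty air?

entirely on top

Compare the two slices. At z = 0.9: the r=9 cylinder gives a regular 8-gon of circumradius 9 (constant along its height) (area = (8/2)·9.000²·sin(360°/8) = 229.10 mm²); the 7.5×7.5 cube at (15.5, 14) contributes its full rectangle (area 56.25 mm²); the sphere at (-1.5, 8) does not reach this height (|z−center|=23.600 > r=10.5); the cube at (0.5, -0.5) is absent (z outside [7.5, 13]); Taking the union: the 2 present regions are separate (no shared area or edge), so areas and boundary lengths simply add and each stays a separate island — area = 285.35 mm²; (rotated 30° about Z; rotation is an isometry so areas/perimeters/island counts are preserved). At z = 1.5: the cylinder: section is a regular 8-gon, circumradius r=9 (area = (8/2)·9.000²·sin(360°/8) = 229.10 mm²); the cube at (15.5, 14) is present — its section is the full 7.5×7.5 rectangle (area 56.25 mm²); the sphere at (-1.5, 8) is not intersected at this z (|z−center|=23.000 > r=10.5); the cube at (0.5, -0.5) does not reach this height (z outside [7.5, 13]); Combining (union): the 2 present regions are separate (no shared area or edge), so areas and boundary lengths simply add and each stays a separate island — area = 285.35 mm²; (rotated 30° about Z; rotation is an isometry so areas/perimeters/island counts are preserved). Checking containment: the cross-section at z = 1.5 is a subset of the cross-section at z = 0.9.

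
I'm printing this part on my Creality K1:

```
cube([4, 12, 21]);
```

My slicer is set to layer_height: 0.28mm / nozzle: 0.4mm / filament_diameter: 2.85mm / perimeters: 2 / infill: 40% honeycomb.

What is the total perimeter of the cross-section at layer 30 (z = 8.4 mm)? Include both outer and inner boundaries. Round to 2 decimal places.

At z = 8.4 mm: the 4×12 cube contributes its full rectangle (perimeter 32.00 mm). Overall, the cross-section is a single solid region. Total boundary length (outer) = 32.00 mm.

32.00 mm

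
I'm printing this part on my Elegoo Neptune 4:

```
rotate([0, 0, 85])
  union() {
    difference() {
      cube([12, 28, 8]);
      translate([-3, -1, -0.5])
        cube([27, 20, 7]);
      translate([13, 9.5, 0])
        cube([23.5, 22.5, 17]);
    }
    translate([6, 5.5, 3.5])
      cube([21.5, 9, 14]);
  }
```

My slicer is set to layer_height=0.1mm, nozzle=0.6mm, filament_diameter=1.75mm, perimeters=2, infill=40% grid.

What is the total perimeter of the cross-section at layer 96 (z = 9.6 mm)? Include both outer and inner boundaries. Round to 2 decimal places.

61.00 mm

At z = 9.6 mm: the cube is not intersected at this z (z outside [0, 8]); the cube at (-3, -1) is not intersected at this z (z outside [-0.5, 6.5]); the cube at (13, 9.5) (footprint 23.5×22.5) is included at this height (perimeter 92.00 mm); After the difference (first − rest): the first operand is absent here, so nothing remains; the 21.5×9 cube at (6, 5.5) contributes its full rectangle (perimeter 61.00 mm); Combining (union): only the 21.5×9 cube at (6, 5.5) is present, so the union is just that shape — boundary = 61.00 mm; (whole slice rotated 85° about Z — lengths, areas and connectivity unchanged). Overall, the cross-section is a single solid region. Total boundary length (outer) = 61.00 mm.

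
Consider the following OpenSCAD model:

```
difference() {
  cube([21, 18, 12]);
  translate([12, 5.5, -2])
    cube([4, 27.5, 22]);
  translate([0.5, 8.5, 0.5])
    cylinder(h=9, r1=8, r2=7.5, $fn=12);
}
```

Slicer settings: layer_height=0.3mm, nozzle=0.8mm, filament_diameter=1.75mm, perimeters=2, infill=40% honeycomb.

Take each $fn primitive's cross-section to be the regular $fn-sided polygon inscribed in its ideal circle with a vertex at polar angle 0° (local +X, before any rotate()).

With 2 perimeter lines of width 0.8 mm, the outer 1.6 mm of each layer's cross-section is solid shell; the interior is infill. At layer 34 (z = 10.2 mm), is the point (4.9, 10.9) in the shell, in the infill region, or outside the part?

infill

At z = 10.2 mm: the cube (footprint 21×18) is included at this height; the 4×27.5 cube at (12, 5.5) contributes its full rectangle; the cone at (0.5, 8.5) is absent (z outside [0.5, 9.5]); Taking the first minus the rest: starting from the 21×18 cube, the 4×27.5 cube at (12, 5.5) partially overlaps it — only the 50.00 mm² overlap (of its 110.00 mm²) is removed, clipping the outline — 1 connected region. Overall, the cross-section is a single solid region. The nearest boundary edge runs (0.00, 0.00)→(0.00, 18.00); distance from the point to it = 4.90 mm. The point is inside the cross-section and 4.90 mm from the nearest boundary — more than the 1.6 mm shell width (2 × 0.8), so it's in the infill interior.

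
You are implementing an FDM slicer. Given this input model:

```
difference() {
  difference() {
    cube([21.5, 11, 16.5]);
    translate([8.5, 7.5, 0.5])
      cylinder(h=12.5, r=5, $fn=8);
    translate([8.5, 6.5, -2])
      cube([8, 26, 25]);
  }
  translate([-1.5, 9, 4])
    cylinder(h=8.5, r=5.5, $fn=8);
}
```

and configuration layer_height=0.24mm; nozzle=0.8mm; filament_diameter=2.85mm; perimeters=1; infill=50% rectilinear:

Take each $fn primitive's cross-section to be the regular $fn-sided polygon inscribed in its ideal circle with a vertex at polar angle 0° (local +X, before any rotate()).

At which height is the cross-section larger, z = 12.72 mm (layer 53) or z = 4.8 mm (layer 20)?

Layer 53 (z = 12.72): the 21.5×11 cube contributes its full rectangle (area 236.50 mm²); the r=5 cylinder at (8.5, 7.5) contributes a regular 8-gon of circumradius 5 (area = (8/2)·5.000²·sin(360°/8) = 70.71 mm²); the cube at (8.5, 6.5) is present — its section is the full 8×26 rectangle (area 208.00 mm²); Taking the first minus the rest: starting from the 21.5×11 cube (236.50 mm²), the r=5 cylinder at (8.5, 7.5) partially overlaps it — only the 65.28 mm² overlap (of its 70.71 mm²) is removed, clipping the outline; the 8×26 cube at (8.5, 6.5) partially overlaps it — only the 16.24 mm² overlap (of its 208.00 mm²) is removed, clipping the outline — area = 154.97 mm²; the cylinder at (-1.5, 9) does not reach this height (z outside [4, 12.5]); Taking the first minus the rest: none of the subtracted shapes is present at this height, so that combined region is unchanged — area = 154.97 mm². So its area = 154.97 mm². Layer 20 (z = 4.8): the cube is present — its section is the full 21.5×11 rectangle (area 236.50 mm²); the r=5 cylinder at (8.5, 7.5) contributes a regular 8-gon of circumradius 5 (area = (8/2)·5.000²·sin(360°/8) = 70.71 mm²); the 8×26 cube at (8.5, 6.5) contributes its full rectangle (area 208.00 mm²); Subtracting the remaining from the first: starting from the 21.5×11 cube (236.50 mm²), the r=5 cylinder at (8.5, 7.5) partially overlaps it — only the 65.28 mm² overlap (of its 70.71 mm²) is removed, clipping the outline; the 8×26 cube at (8.5, 6.5) partially overlaps it — only the 16.24 mm² overlap (of its 208.00 mm²) is removed, clipping the outline — area = 154.97 mm²; the r=5.5 cylinder at (-1.5, 9) contributes a regular 8-gon of circumradius 5.5 (area = (8/2)·5.500²·sin(360°/8) = 85.56 mm²); After the difference (first − rest): starting from that combined region (154.97 mm²), the r=5.5 cylinder at (-1.5, 9) partially overlaps it — only the 20.78 mm² overlap (of its 85.56 mm²) is removed, clipping the outline — area = 134.20 mm². So its area = 134.20 mm². Layer 53 is larger (154.97 vs 134.20 mm²).

layer 53 (z = 12.72 mm)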